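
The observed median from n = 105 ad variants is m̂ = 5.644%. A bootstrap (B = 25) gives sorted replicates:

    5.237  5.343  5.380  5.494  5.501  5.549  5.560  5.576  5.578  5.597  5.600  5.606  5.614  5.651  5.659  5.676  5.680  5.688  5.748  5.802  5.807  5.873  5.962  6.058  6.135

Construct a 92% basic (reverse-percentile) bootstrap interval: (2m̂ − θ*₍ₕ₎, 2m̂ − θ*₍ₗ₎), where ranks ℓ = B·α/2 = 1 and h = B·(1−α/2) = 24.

Percentile endpoints at ranks 1 and 24: θ*₍1₎ = 5.237, θ*₍24₎ = 6.058.
Basic interval reflects these around m̂:
  lower = 2 × 5.644 − 6.058 = 5.230
  upper = 2 × 5.644 − 5.237 = 6.051

(5.230, 6.051)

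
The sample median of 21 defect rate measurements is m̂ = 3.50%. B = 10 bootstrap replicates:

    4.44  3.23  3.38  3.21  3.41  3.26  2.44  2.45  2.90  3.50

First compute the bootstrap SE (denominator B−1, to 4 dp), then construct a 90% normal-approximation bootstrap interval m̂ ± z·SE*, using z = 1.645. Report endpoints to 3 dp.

(2.561, 4.439)

Mean of replicates = 3.2220; sum of squared deviations = 2.9340; SE* = √(2.9340/9) = 0.5710
Margin = 1.645 × 0.5710 = 0.9393
Interval: 3.50 ± 0.9393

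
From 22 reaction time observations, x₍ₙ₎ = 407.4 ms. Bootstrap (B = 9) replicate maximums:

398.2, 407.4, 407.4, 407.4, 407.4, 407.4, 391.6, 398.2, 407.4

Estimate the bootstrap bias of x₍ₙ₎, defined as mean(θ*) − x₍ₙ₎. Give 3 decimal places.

bias = −3.800

mean(θ*) = (398.2 + 407.4 + 407.4 + 407.4 + 407.4 + 407.4 + 391.6 + 398.2 + 407.4) / 9 = 403.6000
bias = 403.6000 − 407.4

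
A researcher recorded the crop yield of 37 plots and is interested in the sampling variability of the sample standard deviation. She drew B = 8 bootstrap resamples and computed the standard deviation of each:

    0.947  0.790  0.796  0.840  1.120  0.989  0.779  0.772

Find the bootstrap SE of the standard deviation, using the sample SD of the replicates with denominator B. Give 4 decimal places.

Bootstrap SE is the standard deviation of the 8 replicate standard deviations.
Mean of replicates: (0.947 + 0.790 + 0.796 + 0.840 + 1.120 + 0.989 + 0.779 + 0.772) / 8 = 7.03300 / 8 = 0.87913
Sum of squared deviations: (+0.06787)² + (−0.08913)² + (−0.08313)² + (−0.03913)² + (+0.24088)² + (+0.10987)² + (−0.10013)² + (−0.10713)² = 0.11258
Variance = 0.11258 / 8 = 0.01407
SE* = √0.01407

SE* = 0.1186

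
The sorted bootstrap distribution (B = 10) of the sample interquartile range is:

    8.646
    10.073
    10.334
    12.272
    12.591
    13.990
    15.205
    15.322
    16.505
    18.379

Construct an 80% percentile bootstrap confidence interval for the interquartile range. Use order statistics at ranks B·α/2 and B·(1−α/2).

α = 0.20; lower rank = 10 × 0.100 = 1; upper rank = 10 × 0.900 = 9.
The 1st smallest replicate is 8.646; the 9th is 16.505.

(8.646, 16.505)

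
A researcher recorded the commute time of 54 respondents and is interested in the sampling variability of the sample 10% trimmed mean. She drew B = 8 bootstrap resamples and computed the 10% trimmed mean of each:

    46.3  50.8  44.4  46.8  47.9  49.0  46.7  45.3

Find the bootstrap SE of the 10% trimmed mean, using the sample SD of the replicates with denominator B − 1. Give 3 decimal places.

SE* = 2.047

Bootstrap SE is the standard deviation of the 8 replicate 10% trimmed means.
Mean of replicates: (46.3 + 50.8 + 44.4 + 46.8 + 47.9 + 49.0 + 46.7 + 45.3) / 8 = 377.2000 / 8 = 47.1500
Sum of squared deviations: (−0.8500)² + (+3.6500)² + (−2.7500)² + (−0.3500)² + (+0.7500)² + (+1.8500)² + (−0.4500)² + (−1.8500)² = 29.3400
Variance = 29.3400 / 7 = 4.1914
SE* = √4.1914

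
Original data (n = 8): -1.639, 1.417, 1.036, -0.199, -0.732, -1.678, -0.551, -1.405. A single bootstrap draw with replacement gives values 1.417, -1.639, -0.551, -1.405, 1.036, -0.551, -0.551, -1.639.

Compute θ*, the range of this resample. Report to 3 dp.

Range = 1.417 − -1.639 = 3.056

θ* = 3.056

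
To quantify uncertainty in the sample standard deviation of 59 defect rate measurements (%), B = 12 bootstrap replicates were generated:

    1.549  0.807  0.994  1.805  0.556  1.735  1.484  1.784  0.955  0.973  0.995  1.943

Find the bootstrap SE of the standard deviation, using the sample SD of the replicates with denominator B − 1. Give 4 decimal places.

SE* = 0.4668

Bootstrap SE is the standard deviation of the 12 replicate standard deviations.
Mean of replicates: (1.549 + 0.807 + 0.994 + 1.805 + 0.556 + 1.735 + 1.484 + 1.784 + 0.955 + 0.973 + 0.995 + 1.943) / 12 = 15.58000 / 12 = 1.29833
Sum of squared deviations: (+0.25067)² + (−0.49133)² + (−0.30433)² + (+0.50667)² + (−0.74233)² + (+0.43667)² + (+0.18567)² + (+0.48567)² + (−0.34333)² + (−0.32533)² + (−0.30333)² + (+0.64467)² = 2.39698
Variance = 2.39698 / 11 = 0.21791
SE* = √0.21791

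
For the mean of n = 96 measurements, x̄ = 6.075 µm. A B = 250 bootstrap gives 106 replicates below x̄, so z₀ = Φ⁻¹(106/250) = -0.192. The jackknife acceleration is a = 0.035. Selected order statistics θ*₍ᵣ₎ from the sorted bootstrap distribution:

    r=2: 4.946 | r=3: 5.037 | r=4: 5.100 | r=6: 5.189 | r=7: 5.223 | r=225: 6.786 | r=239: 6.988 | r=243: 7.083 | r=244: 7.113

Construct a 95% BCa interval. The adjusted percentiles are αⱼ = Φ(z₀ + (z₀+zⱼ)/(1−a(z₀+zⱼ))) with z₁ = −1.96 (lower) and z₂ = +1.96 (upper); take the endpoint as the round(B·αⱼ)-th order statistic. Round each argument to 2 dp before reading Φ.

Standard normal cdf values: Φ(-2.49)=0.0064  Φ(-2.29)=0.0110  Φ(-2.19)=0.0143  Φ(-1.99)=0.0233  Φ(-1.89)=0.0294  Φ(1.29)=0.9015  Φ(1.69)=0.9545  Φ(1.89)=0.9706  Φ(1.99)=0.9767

(5.100, 6.988)

Lower: z₀ + z₁ = -0.192 + (-1.960) = -2.152; 1 − a(z₀+z₁) = 1 − (0.035)(-2.152) = 1.0753; argument = -0.192 + (-2.152)/1.0753 = -2.1933 → -2.19.
α₁ = Φ(-2.19) = 0.0143; rank = round(250 × 0.0143) = 4; θ*₍4₎ = 5.100.
Upper: z₀ + z₂ = 1.768; 1 − a(z₀+z₂) = 0.9381; argument = 1.6926 → 1.69; α₂ = 0.9545; rank = 239; θ*₍239₎ = 6.988.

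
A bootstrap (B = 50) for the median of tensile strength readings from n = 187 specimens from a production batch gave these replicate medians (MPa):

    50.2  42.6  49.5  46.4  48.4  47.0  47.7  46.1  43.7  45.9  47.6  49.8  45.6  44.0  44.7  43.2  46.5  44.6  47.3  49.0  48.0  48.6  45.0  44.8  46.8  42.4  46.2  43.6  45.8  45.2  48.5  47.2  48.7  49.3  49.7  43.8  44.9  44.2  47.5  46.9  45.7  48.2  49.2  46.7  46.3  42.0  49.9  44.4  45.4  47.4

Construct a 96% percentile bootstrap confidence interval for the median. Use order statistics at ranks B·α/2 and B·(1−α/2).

(42.0, 49.9)

Sorted replicates: 42.0, 42.4, 42.6, 43.2, 43.6, 43.7, 43.8, 44.0, 44.2, 44.4, 44.6, 44.7, 44.8, 44.9, 45.0, 45.2, 45.4, 45.6, 45.7, 45.8, 45.9, 46.1, 46.2, 46.3, 46.4, 46.5, 46.7, 46.8, 46.9, 47.0, 47.2, 47.3, 47.4, 47.5, 47.6, 47.7, 48.0, 48.2, 48.4, 48.5, 48.6, 48.7, 49.0, 49.2, 49.3, 49.5, 49.7, 49.8, 49.9, 50.2
α = 0.04; lower rank = 50 × 0.020 = 1; upper rank = 50 × 0.980 = 49.
The 1st smallest replicate is 42.0; the 49th is 49.9.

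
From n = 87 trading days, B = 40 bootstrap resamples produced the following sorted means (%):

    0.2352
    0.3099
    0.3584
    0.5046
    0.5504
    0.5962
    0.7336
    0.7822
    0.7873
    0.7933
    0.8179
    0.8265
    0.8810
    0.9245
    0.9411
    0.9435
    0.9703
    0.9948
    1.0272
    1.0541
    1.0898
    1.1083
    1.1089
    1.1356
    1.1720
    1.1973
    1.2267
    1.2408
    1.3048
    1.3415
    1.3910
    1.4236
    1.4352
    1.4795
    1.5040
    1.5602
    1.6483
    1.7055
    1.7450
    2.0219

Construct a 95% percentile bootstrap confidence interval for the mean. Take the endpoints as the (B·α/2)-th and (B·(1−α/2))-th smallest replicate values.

(0.2352, 1.7450)

α = 0.05; lower rank = 40 × 0.025 = 1; upper rank = 40 × 0.975 = 39.
The 1st smallest replicate is 0.2352; the 39th is 1.7450.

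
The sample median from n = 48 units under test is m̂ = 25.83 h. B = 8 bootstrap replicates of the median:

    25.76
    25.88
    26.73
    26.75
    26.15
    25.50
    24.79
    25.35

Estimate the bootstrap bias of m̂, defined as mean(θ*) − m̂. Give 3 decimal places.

bias = +0.034

mean(θ*) = (25.76 + 25.88 + 26.73 + 26.75 + 26.15 + 25.50 + 24.79 + 25.35) / 8 = 25.8637
bias = 25.8637 − 25.83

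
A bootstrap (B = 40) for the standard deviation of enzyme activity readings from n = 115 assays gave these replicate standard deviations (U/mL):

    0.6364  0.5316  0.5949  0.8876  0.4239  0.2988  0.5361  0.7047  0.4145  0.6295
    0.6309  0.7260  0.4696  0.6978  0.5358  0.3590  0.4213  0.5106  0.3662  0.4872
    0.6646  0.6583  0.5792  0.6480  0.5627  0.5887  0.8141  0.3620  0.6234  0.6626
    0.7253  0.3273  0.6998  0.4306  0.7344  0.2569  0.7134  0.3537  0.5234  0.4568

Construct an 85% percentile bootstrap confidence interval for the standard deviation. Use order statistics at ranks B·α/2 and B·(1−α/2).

(0.3273, 0.7260)

Sorted replicates: 0.2569, 0.2988, 0.3273, 0.3537, 0.3590, 0.3620, 0.3662, 0.4145, 0.4213, 0.4239, 0.4306, 0.4568, 0.4696, 0.4872, 0.5106, 0.5234, 0.5316, 0.5358, 0.5361, 0.5627, 0.5792, 0.5887, 0.5949, 0.6234, 0.6295, 0.6309, 0.6364, 0.6480, 0.6583, 0.6626, 0.6646, 0.6978, 0.6998, 0.7047, 0.7134, 0.7253, 0.7260, 0.7344, 0.8141, 0.8876
α = 0.15; lower rank = 40 × 0.075 = 3; upper rank = 40 × 0.925 = 37.
The 3rd smallest replicate is 0.3273; the 37th is 0.7260.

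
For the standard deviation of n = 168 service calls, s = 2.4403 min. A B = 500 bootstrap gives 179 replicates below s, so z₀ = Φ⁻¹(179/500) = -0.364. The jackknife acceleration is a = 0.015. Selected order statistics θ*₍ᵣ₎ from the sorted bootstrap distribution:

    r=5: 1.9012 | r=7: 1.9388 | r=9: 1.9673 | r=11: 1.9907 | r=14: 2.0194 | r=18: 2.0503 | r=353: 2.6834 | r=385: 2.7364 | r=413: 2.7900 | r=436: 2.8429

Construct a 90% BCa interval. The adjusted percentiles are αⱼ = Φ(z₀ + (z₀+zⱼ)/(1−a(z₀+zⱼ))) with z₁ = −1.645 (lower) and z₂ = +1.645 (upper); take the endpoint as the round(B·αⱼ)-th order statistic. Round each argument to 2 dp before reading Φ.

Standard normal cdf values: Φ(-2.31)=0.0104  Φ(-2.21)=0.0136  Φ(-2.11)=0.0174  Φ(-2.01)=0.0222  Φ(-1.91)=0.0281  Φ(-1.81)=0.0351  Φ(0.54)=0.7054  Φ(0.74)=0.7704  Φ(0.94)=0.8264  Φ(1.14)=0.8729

Lower: z₀ + z₁ = -0.364 + (-1.645) = -2.009; 1 − a(z₀+z₁) = 1 − (0.015)(-2.009) = 1.0301; argument = -0.364 + (-2.009)/1.0301 = -2.3142 → -2.31.
α₁ = Φ(-2.31) = 0.0104; rank = round(500 × 0.0104) = 5; θ*₍5₎ = 1.9012.
Upper: z₀ + z₂ = 1.281; 1 − a(z₀+z₂) = 0.9808; argument = 0.9421 → 0.94; α₂ = 0.8264; rank = 413; θ*₍413₎ = 2.7900.

(1.9012, 2.7900)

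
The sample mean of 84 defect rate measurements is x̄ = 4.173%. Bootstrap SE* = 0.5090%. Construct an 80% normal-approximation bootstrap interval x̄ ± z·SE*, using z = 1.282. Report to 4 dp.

Margin = 1.282 × 0.5090 = 0.65254
Interval: 4.173 ± 0.65254

(3.5205, 4.8255)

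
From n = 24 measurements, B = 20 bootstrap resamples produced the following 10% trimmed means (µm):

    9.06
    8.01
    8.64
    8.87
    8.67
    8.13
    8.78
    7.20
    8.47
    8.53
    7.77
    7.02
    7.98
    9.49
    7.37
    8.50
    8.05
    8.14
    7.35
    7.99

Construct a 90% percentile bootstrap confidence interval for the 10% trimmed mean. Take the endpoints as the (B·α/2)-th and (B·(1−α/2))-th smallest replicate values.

Sorted replicates: 7.02, 7.20, 7.35, 7.37, 7.77, 7.98, 7.99, 8.01, 8.05, 8.13, 8.14, 8.47, 8.50, 8.53, 8.64, 8.67, 8.78, 8.87, 9.06, 9.49
α = 0.10; lower rank = 20 × 0.050 = 1; upper rank = 20 × 0.950 = 19.
The 1st smallest replicate is 7.02; the 19th is 9.06.

(7.02, 9.06)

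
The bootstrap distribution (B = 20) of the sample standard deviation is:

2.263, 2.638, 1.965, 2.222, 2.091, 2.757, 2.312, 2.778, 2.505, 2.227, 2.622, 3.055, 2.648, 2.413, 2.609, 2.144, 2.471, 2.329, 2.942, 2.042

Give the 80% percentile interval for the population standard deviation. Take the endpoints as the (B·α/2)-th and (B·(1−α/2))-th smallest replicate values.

Sorted replicates: 1.965, 2.042, 2.091, 2.144, 2.222, 2.227, 2.263, 2.312, 2.329, 2.413, 2.471, 2.505, 2.609, 2.622, 2.638, 2.648, 2.757, 2.778, 2.942, 3.055
α = 0.20; lower rank = 20 × 0.100 = 2; upper rank = 20 × 0.900 = 18.
The 2nd smallest replicate is 2.042; the 18th is 2.778.

(2.042, 2.778)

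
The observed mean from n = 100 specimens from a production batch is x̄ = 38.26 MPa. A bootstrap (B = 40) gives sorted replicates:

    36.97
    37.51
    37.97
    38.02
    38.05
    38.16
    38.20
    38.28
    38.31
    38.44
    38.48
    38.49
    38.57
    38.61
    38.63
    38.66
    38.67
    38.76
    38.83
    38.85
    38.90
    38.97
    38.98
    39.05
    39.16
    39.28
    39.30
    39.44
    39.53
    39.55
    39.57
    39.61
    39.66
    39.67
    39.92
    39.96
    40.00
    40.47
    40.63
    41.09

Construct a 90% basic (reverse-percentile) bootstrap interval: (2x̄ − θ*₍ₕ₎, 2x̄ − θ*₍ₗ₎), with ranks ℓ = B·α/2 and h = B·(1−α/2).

Percentile endpoints at ranks 2 and 38: θ*₍2₎ = 37.51, θ*₍38₎ = 40.47.
Basic interval reflects these around x̄:
  lower = 2 × 38.26 − 40.47 = 36.05
  upper = 2 × 38.26 − 37.51 = 39.01

(36.05, 39.01)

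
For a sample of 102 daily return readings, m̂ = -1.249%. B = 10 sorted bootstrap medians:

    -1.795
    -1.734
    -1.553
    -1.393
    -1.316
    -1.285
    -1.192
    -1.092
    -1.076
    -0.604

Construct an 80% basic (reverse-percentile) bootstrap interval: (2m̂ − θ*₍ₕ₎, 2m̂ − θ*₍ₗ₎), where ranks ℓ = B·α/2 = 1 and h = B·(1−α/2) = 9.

(-1.422, -0.703)

Percentile endpoints at ranks 1 and 9: θ*₍1₎ = -1.795, θ*₍9₎ = -1.076.
Basic interval reflects these around m̂:
  lower = 2 × -1.249 − -1.076 = -1.422
  upper = 2 × -1.249 − -1.795 = -0.703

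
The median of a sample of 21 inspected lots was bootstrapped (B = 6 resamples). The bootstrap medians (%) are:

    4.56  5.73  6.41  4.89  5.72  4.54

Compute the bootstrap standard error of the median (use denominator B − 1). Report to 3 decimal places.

Bootstrap SE is the standard deviation of the 6 replicate medians.
Mean of replicates: (4.56 + 5.73 + 6.41 + 4.89 + 5.72 + 4.54) / 6 = 31.8500 / 6 = 5.3083
Sum of squared deviations: (−0.7483)² + (+0.4217)² + (+1.1017)² + (−0.4183)² + (+0.4117)² + (−0.7683)² = 2.8863
Variance = 2.8863 / 5 = 0.5773
SE* = √0.5773

SE* = 0.760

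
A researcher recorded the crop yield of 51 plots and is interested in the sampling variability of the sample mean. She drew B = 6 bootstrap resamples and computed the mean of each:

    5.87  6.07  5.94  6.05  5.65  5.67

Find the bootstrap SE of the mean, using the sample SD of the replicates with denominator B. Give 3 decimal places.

Bootstrap SE is the standard deviation of the 6 replicate means.
Mean of replicates: (5.87 + 6.07 + 5.94 + 6.05 + 5.65 + 5.67) / 6 = 35.2500 / 6 = 5.8750
Sum of squared deviations: (−0.0050)² + (+0.1950)² + (+0.0650)² + (+0.1750)² + (−0.2250)² + (−0.2050)² = 0.1655
Variance = 0.1655 / 6 = 0.0276
SE* = √0.0276

SE* = 0.166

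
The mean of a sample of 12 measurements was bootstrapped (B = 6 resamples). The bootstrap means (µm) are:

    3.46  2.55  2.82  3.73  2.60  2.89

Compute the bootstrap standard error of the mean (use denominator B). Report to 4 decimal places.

Bootstrap SE is the standard deviation of the 6 replicate means.
Mean of replicates: (3.46 + 2.55 + 2.82 + 3.73 + 2.60 + 2.89) / 6 = 18.05000 / 6 = 3.00833
Sum of squared deviations: (+0.45167)² + (−0.45833)² + (−0.18833)² + (+0.72167)² + (−0.40833)² + (−0.11833)² = 1.15108
Variance = 1.15108 / 6 = 0.19185
SE* = √0.19185

SE* = 0.4380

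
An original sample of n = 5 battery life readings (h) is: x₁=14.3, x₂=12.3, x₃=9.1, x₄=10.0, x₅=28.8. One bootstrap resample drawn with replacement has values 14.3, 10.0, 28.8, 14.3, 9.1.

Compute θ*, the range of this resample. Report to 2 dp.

θ* = 19.70

Range = 28.8 − 9.1 = 19.70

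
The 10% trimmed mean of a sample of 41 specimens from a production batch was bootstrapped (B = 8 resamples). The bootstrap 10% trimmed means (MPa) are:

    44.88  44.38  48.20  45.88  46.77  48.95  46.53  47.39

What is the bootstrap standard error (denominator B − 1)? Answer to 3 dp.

SE* = 1.565

Bootstrap SE is the standard deviation of the 8 replicate 10% trimmed means.
Mean of replicates: (44.88 + 44.38 + 48.20 + 45.88 + 46.77 + 48.95 + 46.53 + 47.39) / 8 = 372.9800 / 8 = 46.6225
Sum of squared deviations: (−1.7425)² + (−2.2425)² + (+1.5775)² + (−0.7425)² + (+0.1475)² + (+2.3275)² + (−0.0925)² + (+0.7675)² = 17.1415
Variance = 17.1415 / 7 = 2.4488
SE* = √2.4488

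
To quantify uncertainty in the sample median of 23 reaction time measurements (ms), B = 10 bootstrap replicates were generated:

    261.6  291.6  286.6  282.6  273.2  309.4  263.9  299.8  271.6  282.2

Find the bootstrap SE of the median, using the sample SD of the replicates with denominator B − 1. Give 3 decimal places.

SE* = 15.312

Bootstrap SE is the standard deviation of the 10 replicate medians.
Mean of replicates: (261.6 + 291.6 + 286.6 + 282.6 + 273.2 + 309.4 + 263.9 + 299.8 + 271.6 + 282.2) / 10 = 2822.5000 / 10 = 282.2500
Sum of squared deviations: (−20.6500)² + (+9.3500)² + (+4.3500)² + (+0.3500)² + (−9.0500)² + (+27.1500)² + (−18.3500)² + (+17.5500)² + (−10.6500)² + (−0.0500)² = 2110.0650
Variance = 2110.0650 / 9 = 234.4517
SE* = √234.4517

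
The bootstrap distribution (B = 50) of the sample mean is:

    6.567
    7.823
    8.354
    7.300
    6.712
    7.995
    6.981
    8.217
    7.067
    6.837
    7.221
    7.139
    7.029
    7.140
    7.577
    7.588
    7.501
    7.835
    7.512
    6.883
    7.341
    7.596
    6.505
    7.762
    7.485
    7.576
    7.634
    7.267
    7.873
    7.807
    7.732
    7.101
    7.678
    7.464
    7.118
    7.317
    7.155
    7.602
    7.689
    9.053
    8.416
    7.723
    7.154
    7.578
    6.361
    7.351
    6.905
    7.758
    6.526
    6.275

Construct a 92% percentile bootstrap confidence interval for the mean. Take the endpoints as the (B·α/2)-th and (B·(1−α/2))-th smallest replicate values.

(6.361, 8.354)

Sorted replicates: 6.275, 6.361, 6.505, 6.526, 6.567, 6.712, 6.837, 6.883, 6.905, 6.981, 7.029, 7.067, 7.101, 7.118, 7.139, 7.140, 7.154, 7.155, 7.221, 7.267, 7.300, 7.317, 7.341, 7.351, 7.464, 7.485, 7.501, 7.512, 7.576, 7.577, 7.578, 7.588, 7.596, 7.602, 7.634, 7.678, 7.689, 7.723, 7.732, 7.758, 7.762, 7.807, 7.823, 7.835, 7.873, 7.995, 8.217, 8.354, 8.416, 9.053
α = 0.08; lower rank = 50 × 0.040 = 2; upper rank = 50 × 0.960 = 48.
The 2nd smallest replicate is 6.361; the 48th is 8.354.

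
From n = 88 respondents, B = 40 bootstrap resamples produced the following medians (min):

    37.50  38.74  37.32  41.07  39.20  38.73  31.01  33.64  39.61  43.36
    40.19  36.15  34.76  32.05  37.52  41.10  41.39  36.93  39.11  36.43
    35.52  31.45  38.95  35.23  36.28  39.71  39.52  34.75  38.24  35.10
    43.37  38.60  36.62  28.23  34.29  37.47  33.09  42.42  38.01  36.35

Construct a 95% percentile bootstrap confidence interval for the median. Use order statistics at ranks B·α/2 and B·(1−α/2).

Sorted replicates: 28.23, 31.01, 31.45, 32.05, 33.09, 33.64, 34.29, 34.75, 34.76, 35.10, 35.23, 35.52, 36.15, 36.28, 36.35, 36.43, 36.62, 36.93, 37.32, 37.47, 37.50, 37.52, 38.01, 38.24, 38.60, 38.73, 38.74, 38.95, 39.11, 39.20, 39.52, 39.61, 39.71, 40.19, 41.07, 41.10, 41.39, 42.42, 43.36, 43.37
α = 0.05; lower rank = 40 × 0.025 = 1; upper rank = 40 × 0.975 = 39.
The 1st smallest replicate is 28.23; the 39th is 43.36.

(28.23, 43.36)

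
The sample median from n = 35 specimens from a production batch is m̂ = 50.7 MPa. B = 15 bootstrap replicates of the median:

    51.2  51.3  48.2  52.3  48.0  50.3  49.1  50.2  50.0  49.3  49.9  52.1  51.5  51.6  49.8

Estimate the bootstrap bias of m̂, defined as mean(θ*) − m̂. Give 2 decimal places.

bias = −0.38

mean(θ*) = (51.2 + 51.3 + 48.2 + 52.3 + 48.0 + 50.3 + 49.1 + 50.2 + 50.0 + 49.3 + 49.9 + 52.1 + 51.5 + 51.6 + 49.8) / 15 = 50.320
bias = 50.320 − 50.7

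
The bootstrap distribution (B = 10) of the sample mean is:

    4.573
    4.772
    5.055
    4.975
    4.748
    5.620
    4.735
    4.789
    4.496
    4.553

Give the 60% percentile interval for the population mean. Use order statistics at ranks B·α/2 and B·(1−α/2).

Sorted replicates: 4.496, 4.553, 4.573, 4.735, 4.748, 4.772, 4.789, 4.975, 5.055, 5.620
α = 0.40; lower rank = 10 × 0.200 = 2; upper rank = 10 × 0.800 = 8.
The 2nd smallest replicate is 4.553; the 8th is 4.975.

(4.553, 4.975)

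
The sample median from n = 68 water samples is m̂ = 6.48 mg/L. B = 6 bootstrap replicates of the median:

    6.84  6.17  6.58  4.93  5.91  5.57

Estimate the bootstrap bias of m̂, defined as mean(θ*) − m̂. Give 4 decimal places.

mean(θ*) = (6.84 + 6.17 + 6.58 + 4.93 + 5.91 + 5.57) / 6 = 6.00000
bias = 6.00000 − 6.48

bias = −0.4800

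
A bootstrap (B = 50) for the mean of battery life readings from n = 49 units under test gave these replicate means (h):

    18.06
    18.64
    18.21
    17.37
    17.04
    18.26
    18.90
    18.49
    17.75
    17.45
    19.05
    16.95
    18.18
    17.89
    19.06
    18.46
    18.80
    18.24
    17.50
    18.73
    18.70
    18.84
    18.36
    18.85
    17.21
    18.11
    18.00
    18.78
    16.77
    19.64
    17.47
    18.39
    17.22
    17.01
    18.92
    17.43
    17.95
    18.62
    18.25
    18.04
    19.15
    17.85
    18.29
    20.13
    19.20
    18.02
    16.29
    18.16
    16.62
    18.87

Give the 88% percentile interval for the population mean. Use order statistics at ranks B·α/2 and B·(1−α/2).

(16.77, 19.15)

Sorted replicates: 16.29, 16.62, 16.77, 16.95, 17.01, 17.04, 17.21, 17.22, 17.37, 17.43, 17.45, 17.47, 17.50, 17.75, 17.85, 17.89, 17.95, 18.00, 18.02, 18.04, 18.06, 18.11, 18.16, 18.18, 18.21, 18.24, 18.25, 18.26, 18.29, 18.36, 18.39, 18.46, 18.49, 18.62, 18.64, 18.70, 18.73, 18.78, 18.80, 18.84, 18.85, 18.87, 18.90, 18.92, 19.05, 19.06, 19.15, 19.20, 19.64, 20.13
α = 0.12; lower rank = 50 × 0.060 = 3; upper rank = 50 × 0.940 = 47.
The 3rd smallest replicate is 16.77; the 47th is 19.15.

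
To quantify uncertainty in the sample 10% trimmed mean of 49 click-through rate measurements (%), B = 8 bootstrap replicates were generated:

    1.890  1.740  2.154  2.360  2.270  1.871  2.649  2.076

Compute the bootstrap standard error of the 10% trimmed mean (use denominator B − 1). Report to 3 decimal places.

Bootstrap SE is the standard deviation of the 8 replicate 10% trimmed means.
Mean of replicates: (1.890 + 1.740 + 2.154 + 2.360 + 2.270 + 1.871 + 2.649 + 2.076) / 8 = 17.0100 / 8 = 2.1262
Sum of squared deviations: (−0.2362)² + (−0.3862)² + (+0.0278)² + (+0.2338)² + (+0.1438)² + (−0.2552)² + (+0.5228)² + (−0.0502)² = 0.6220
Variance = 0.6220 / 7 = 0.0889
SE* = √0.0889

SE* = 0.298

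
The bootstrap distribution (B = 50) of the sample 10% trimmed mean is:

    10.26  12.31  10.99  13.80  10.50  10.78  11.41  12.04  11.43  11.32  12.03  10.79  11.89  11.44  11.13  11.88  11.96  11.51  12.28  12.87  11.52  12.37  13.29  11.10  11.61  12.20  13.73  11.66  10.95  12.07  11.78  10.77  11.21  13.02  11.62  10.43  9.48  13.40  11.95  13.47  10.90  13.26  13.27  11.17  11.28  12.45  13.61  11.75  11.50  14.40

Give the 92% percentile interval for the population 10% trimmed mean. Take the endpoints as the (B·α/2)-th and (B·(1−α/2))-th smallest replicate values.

Sorted replicates: 9.48, 10.26, 10.43, 10.50, 10.77, 10.78, 10.79, 10.90, 10.95, 10.99, 11.10, 11.13, 11.17, 11.21, 11.28, 11.32, 11.41, 11.43, 11.44, 11.50, 11.51, 11.52, 11.61, 11.62, 11.66, 11.75, 11.78, 11.88, 11.89, 11.95, 11.96, 12.03, 12.04, 12.07, 12.20, 12.28, 12.31, 12.37, 12.45, 12.87, 13.02, 13.26, 13.27, 13.29, 13.40, 13.47, 13.61, 13.73, 13.80, 14.40
α = 0.08; lower rank = 50 × 0.040 = 2; upper rank = 50 × 0.960 = 48.
The 2nd smallest replicate is 10.26; the 48th is 13.73.

(10.26, 13.73)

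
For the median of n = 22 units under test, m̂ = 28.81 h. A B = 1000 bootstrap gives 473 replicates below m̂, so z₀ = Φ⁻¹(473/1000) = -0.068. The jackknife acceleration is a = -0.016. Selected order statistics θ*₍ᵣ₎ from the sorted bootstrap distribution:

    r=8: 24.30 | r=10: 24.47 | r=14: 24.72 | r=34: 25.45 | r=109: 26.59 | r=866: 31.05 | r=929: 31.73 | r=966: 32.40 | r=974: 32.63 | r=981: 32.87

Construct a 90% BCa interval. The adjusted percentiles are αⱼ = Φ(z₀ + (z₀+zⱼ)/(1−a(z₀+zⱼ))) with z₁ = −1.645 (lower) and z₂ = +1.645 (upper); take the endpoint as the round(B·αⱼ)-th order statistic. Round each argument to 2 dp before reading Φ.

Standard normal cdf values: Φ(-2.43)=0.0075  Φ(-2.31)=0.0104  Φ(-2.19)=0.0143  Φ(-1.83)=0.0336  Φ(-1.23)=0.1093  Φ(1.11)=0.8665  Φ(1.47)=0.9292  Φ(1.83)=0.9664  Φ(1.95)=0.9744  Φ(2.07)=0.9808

Lower: z₀ + z₁ = -0.068 + (-1.645) = -1.713; 1 − a(z₀+z₁) = 1 − (-0.016)(-1.713) = 0.9726; argument = -0.068 + (-1.713)/0.9726 = -1.8293 → -1.83.
α₁ = Φ(-1.83) = 0.0336; rank = round(1000 × 0.0336) = 34; θ*₍34₎ = 25.45.
Upper: z₀ + z₂ = 1.577; 1 − a(z₀+z₂) = 1.0252; argument = 1.4702 → 1.47; α₂ = 0.9292; rank = 929; θ*₍929₎ = 31.73.

(25.45, 31.73)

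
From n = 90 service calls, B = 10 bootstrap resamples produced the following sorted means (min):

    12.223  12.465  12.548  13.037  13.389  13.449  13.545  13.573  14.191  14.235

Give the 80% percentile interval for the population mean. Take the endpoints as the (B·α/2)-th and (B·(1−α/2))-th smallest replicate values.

(12.223, 14.191)

α = 0.20; lower rank = 10 × 0.100 = 1; upper rank = 10 × 0.900 = 9.
The 1st smallest replicate is 12.223; the 9th is 14.191.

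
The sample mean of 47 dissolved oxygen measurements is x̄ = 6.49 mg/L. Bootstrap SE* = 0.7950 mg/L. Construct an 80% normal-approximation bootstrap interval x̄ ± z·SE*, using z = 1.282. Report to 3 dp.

(5.471, 7.509)

Margin = 1.282 × 0.7950 = 1.0192
Interval: 6.49 ± 1.0192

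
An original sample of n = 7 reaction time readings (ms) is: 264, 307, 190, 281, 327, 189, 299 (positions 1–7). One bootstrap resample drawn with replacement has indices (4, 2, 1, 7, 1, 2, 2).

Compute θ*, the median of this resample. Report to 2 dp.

Resample values: 281, 307, 264, 299, 264, 307, 307.
Sorted: 264, 264, 281, 299, 307, 307, 307
Median = middle value = 299.00

θ* = 299.00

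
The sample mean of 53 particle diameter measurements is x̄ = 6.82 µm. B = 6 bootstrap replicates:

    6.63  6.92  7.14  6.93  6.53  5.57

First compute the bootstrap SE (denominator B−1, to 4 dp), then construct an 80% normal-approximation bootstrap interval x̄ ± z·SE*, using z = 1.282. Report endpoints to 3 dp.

(6.102, 7.538)

Mean of replicates = 6.6200; sum of squared deviations = 1.5672; SE* = √(1.5672/5) = 0.5599
Margin = 1.282 × 0.5599 = 0.7178
Interval: 6.82 ± 0.7178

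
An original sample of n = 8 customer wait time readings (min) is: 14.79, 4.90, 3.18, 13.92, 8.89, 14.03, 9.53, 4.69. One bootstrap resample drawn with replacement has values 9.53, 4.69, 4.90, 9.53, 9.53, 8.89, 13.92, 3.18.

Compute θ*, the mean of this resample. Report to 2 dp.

θ* = 8.02

Mean = (9.53 + 4.69 + 4.90 + 9.53 + 9.53 + 8.89 + 13.92 + 3.18) / 8 = 64.170 / 8 = 8.02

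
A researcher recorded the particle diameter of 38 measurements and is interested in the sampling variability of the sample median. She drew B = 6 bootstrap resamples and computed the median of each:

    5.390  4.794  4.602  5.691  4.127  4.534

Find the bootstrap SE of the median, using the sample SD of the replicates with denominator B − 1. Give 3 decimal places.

SE* = 0.581

Bootstrap SE is the standard deviation of the 6 replicate medians.
Mean of replicates: (5.390 + 4.794 + 4.602 + 5.691 + 4.127 + 4.534) / 6 = 29.1380 / 6 = 4.8563
Sum of squared deviations: (+0.5337)² + (−0.0623)² + (−0.2543)² + (+0.8347)² + (−0.7293)² + (−0.3223)² = 1.6859
Variance = 1.6859 / 5 = 0.3372
SE* = √0.3372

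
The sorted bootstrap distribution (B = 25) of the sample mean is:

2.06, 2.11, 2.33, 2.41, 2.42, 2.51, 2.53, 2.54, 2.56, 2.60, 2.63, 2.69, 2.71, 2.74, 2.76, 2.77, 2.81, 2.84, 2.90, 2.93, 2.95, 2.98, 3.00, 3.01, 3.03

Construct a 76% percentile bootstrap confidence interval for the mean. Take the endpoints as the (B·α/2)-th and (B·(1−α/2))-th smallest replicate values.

(2.33, 2.98)

α = 0.24; lower rank = 25 × 0.120 = 3; upper rank = 25 × 0.880 = 22.
The 3rd smallest replicate is 2.33; the 22nd is 2.98.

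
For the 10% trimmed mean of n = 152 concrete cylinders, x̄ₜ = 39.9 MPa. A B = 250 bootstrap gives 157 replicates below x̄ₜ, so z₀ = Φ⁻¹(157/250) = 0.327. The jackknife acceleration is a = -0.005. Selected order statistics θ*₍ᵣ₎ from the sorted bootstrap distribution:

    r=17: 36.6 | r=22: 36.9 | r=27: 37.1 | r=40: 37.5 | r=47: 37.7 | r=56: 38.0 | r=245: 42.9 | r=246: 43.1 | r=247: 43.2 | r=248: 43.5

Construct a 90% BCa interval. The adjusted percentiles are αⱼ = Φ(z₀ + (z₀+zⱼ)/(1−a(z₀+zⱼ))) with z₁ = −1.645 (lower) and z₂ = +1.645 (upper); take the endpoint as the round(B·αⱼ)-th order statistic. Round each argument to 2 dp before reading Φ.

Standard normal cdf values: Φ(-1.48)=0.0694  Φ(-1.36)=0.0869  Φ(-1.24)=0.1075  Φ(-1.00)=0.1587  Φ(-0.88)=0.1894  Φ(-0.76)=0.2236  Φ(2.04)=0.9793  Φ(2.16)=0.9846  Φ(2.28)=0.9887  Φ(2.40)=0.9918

Lower: z₀ + z₁ = 0.327 + (-1.645) = -1.318; 1 − a(z₀+z₁) = 1 − (-0.005)(-1.318) = 0.9934; argument = 0.327 + (-1.318)/0.9934 = -0.9997 → -1.00.
α₁ = Φ(-1.00) = 0.1587; rank = round(250 × 0.1587) = 40; θ*₍40₎ = 37.5.
Upper: z₀ + z₂ = 1.972; 1 − a(z₀+z₂) = 1.0099; argument = 2.2797 → 2.28; α₂ = 0.9887; rank = 247; θ*₍247₎ = 43.2.

(37.5, 43.2)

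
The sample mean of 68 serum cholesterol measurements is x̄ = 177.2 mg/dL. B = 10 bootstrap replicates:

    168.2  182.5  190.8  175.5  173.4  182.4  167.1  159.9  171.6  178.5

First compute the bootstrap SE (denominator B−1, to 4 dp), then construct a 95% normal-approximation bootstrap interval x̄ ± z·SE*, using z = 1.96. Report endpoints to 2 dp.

(159.62, 194.78)

Mean of replicates = 174.9900; sum of squared deviations = 723.9290; SE* = √(723.9290/9) = 8.9686
Margin = 1.96 × 8.9686 = 17.578
Interval: 177.2 ± 17.578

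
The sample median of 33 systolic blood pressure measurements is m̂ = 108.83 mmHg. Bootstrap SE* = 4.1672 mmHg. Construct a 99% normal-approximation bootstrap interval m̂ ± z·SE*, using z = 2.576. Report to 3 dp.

Margin = 2.576 × 4.1672 = 10.7347
Interval: 108.83 ± 10.7347

(98.095, 119.565)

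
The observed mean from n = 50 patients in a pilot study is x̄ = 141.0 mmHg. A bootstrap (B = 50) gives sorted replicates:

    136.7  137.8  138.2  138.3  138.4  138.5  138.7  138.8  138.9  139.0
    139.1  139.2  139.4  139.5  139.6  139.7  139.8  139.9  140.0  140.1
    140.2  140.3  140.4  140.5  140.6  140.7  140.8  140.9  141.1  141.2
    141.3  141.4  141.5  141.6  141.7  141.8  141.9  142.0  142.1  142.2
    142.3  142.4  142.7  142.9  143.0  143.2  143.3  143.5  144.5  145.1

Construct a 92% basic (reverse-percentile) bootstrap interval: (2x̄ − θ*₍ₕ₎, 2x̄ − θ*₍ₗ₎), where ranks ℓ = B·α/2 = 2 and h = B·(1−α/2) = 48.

(138.5, 144.2)

Percentile endpoints at ranks 2 and 48: θ*₍2₎ = 137.8, θ*₍48₎ = 143.5.
Basic interval reflects these around x̄:
  lower = 2 × 141.0 − 143.5 = 138.5
  upper = 2 × 141.0 − 137.8 = 144.2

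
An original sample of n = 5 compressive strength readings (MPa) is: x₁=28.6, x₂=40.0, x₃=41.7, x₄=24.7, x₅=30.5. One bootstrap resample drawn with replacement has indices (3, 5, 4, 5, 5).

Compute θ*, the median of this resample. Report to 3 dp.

θ* = 30.500

Resample values: 41.7, 30.5, 24.7, 30.5, 30.5.
Sorted: 24.7, 30.5, 30.5, 30.5, 41.7
Median = middle value = 30.500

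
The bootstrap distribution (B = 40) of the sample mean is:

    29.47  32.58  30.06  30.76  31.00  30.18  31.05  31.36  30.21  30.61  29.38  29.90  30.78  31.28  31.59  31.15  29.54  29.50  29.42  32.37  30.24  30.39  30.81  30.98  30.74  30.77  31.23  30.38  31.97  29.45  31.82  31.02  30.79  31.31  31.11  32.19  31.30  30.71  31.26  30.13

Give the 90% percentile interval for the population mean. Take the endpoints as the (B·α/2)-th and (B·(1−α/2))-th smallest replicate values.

Sorted replicates: 29.38, 29.42, 29.45, 29.47, 29.50, 29.54, 29.90, 30.06, 30.13, 30.18, 30.21, 30.24, 30.38, 30.39, 30.61, 30.71, 30.74, 30.76, 30.77, 30.78, 30.79, 30.81, 30.98, 31.00, 31.02, 31.05, 31.11, 31.15, 31.23, 31.26, 31.28, 31.30, 31.31, 31.36, 31.59, 31.82, 31.97, 32.19, 32.37, 32.58
α = 0.10; lower rank = 40 × 0.050 = 2; upper rank = 40 × 0.950 = 38.
The 2nd smallest replicate is 29.42; the 38th is 32.19.

(29.42, 32.19)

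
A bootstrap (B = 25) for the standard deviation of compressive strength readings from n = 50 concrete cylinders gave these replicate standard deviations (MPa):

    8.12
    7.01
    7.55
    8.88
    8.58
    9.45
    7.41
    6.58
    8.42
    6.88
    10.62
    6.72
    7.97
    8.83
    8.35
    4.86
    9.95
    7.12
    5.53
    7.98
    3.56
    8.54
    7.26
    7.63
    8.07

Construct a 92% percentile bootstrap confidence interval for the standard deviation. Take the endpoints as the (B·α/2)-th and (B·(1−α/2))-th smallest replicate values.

(3.56, 9.95)

Sorted replicates: 3.56, 4.86, 5.53, 6.58, 6.72, 6.88, 7.01, 7.12, 7.26, 7.41, 7.55, 7.63, 7.97, 7.98, 8.07, 8.12, 8.35, 8.42, 8.54, 8.58, 8.83, 8.88, 9.45, 9.95, 10.62
α = 0.08; lower rank = 25 × 0.040 = 1; upper rank = 25 × 0.960 = 24.
The 1st smallest replicate is 3.56; the 24th is 9.95.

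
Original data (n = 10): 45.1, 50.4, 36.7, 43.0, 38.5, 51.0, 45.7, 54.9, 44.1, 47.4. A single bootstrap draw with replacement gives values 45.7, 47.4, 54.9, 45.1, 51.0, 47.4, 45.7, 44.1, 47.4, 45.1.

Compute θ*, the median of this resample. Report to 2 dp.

Sorted: 44.1, 45.1, 45.1, 45.7, 45.7, 47.4, 47.4, 47.4, 51.0, 54.9
Median = average of the two middle values = 46.55

θ* = 46.55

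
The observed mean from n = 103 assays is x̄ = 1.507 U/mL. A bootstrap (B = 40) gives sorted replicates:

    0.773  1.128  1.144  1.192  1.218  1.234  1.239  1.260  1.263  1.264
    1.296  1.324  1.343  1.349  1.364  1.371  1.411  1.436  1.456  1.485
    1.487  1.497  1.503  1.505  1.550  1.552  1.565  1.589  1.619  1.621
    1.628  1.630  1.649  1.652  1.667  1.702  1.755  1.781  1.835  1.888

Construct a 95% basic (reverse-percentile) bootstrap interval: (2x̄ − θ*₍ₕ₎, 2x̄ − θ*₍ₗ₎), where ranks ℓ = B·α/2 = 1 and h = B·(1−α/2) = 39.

Percentile endpoints at ranks 1 and 39: θ*₍1₎ = 0.773, θ*₍39₎ = 1.835.
Basic interval reflects these around x̄:
  lower = 2 × 1.507 − 1.835 = 1.179
  upper = 2 × 1.507 − 0.773 = 2.241

(1.179, 2.241)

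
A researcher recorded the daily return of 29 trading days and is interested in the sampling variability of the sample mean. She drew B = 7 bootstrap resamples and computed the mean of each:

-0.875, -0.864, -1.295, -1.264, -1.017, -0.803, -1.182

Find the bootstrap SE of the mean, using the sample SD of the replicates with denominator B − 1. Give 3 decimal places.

Bootstrap SE is the standard deviation of the 7 replicate means.
Mean of replicates: ((-0.875) + (-0.864) + (-1.295) + (-1.264) + (-1.017) + (-0.803) + (-1.182)) / 7 = -7.3000 / 7 = -1.0429
Sum of squared deviations: (+0.1679)² + (+0.1789)² + (−0.2521)² + (−0.2211)² + (+0.0259)² + (+0.2399)² + (−0.1391)² = 0.2502
Variance = 0.2502 / 6 = 0.0417
SE* = √0.0417

SE* = 0.204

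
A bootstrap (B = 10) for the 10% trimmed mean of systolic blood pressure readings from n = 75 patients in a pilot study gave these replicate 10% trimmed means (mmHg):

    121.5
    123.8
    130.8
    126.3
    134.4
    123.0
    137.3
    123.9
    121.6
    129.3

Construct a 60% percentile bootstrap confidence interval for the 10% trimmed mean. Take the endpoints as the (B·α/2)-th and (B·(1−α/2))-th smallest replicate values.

(121.6, 130.8)

Sorted replicates: 121.5, 121.6, 123.0, 123.8, 123.9, 126.3, 129.3, 130.8, 134.4, 137.3
α = 0.40; lower rank = 10 × 0.200 = 2; upper rank = 10 × 0.800 = 8.
The 2nd smallest replicate is 121.6; the 8th is 130.8.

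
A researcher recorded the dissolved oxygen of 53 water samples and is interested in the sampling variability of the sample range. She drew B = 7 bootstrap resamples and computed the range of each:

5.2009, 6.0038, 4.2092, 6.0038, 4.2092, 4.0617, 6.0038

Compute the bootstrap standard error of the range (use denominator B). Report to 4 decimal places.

SE* = 0.8557

Bootstrap SE is the standard deviation of the 7 replicate ranges.
Mean of replicates: (5.2009 + 6.0038 + 4.2092 + 6.0038 + 4.2092 + 4.0617 + 6.0038) / 7 = 35.69240 / 7 = 5.09891
Sum of squared deviations: (+0.10199)² + (+0.90489)² + (−0.88971)² + (+0.90489)² + (−0.88971)² + (−1.03721)² + (+0.90489)² = 5.12585
Variance = 5.12585 / 7 = 0.73226
SE* = √0.73226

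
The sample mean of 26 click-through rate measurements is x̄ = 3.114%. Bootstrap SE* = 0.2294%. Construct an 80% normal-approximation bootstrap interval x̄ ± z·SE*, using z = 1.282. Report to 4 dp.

(2.8199, 3.4081)

Margin = 1.282 × 0.2294 = 0.29409
Interval: 3.114 ± 0.29409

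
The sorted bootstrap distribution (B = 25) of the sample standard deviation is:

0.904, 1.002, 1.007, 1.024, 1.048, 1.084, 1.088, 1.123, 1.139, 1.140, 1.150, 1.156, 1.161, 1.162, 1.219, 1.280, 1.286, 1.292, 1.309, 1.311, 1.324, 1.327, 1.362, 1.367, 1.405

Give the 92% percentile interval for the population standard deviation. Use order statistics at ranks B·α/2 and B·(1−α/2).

(0.904, 1.367)

α = 0.08; lower rank = 25 × 0.040 = 1; upper rank = 25 × 0.960 = 24.
The 1st smallest replicate is 0.904; the 24th is 1.367.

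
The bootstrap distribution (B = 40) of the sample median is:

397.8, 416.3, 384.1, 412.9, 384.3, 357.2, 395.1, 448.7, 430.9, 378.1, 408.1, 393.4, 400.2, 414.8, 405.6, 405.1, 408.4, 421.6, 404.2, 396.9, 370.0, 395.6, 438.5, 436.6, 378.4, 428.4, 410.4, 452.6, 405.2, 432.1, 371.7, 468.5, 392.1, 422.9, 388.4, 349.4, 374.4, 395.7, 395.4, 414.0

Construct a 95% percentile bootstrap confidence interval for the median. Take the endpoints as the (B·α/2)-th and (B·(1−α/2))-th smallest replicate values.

(349.4, 452.6)

Sorted replicates: 349.4, 357.2, 370.0, 371.7, 374.4, 378.1, 378.4, 384.1, 384.3, 388.4, 392.1, 393.4, 395.1, 395.4, 395.6, 395.7, 396.9, 397.8, 400.2, 404.2, 405.1, 405.2, 405.6, 408.1, 408.4, 410.4, 412.9, 414.0, 414.8, 416.3, 421.6, 422.9, 428.4, 430.9, 432.1, 436.6, 438.5, 448.7, 452.6, 468.5
α = 0.05; lower rank = 40 × 0.025 = 1; upper rank = 40 × 0.975 = 39.
The 1st smallest replicate is 349.4; the 39th is 452.6.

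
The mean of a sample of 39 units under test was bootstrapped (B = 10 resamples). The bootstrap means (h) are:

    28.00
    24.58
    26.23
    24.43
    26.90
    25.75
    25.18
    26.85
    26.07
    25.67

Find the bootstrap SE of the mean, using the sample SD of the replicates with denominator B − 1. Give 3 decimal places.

Bootstrap SE is the standard deviation of the 10 replicate means.
Mean of replicates: (28.00 + 24.58 + 26.23 + 24.43 + 26.90 + 25.75 + 25.18 + 26.85 + 26.07 + 25.67) / 10 = 259.6600 / 10 = 25.9660
Sum of squared deviations: (+2.0340)² + (−1.3860)² + (+0.2640)² + (−1.5360)² + (+0.9340)² + (−0.2160)² + (−0.7860)² + (+0.8840)² + (+0.1040)² + (−0.2960)² = 10.9038
Variance = 10.9038 / 9 = 1.2115
SE* = √1.2115

SE* = 1.101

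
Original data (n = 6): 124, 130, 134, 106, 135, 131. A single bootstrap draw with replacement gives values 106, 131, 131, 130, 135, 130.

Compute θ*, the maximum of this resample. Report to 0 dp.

θ* = 135

Maximum = 135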